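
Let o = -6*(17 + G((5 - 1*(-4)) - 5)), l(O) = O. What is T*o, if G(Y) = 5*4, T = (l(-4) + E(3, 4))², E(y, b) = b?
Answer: 0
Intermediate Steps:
T = 0 (T = (-4 + 4)² = 0² = 0)
G(Y) = 20
o = -222 (o = -6*(17 + 20) = -6*37 = -222)
T*o = 0*(-222) = 0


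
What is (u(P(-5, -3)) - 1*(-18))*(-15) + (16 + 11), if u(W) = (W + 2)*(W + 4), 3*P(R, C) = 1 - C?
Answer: -1529/3 ≈ -509.67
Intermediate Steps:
P(R, C) = ⅓ - C/3 (P(R, C) = (1 - C)/3 = ⅓ - C/3)
u(W) = (2 + W)*(4 + W)
(u(P(-5, -3)) - 1*(-18))*(-15) + (16 + 11) = ((8 + (⅓ - ⅓*(-3))² + 6*(⅓ - ⅓*(-3))) - 1*(-18))*(-15) + (16 + 11) = ((8 + (⅓ + 1)² + 6*(⅓ + 1)) + 18)*(-15) + 27 = ((8 + (4/3)² + 6*(4/3)) + 18)*(-15) + 27 = ((8 + 16/9 + 8) + 18)*(-15) + 27 = (160/9 + 18)*(-15) + 27 = (322/9)*(-15) + 27 = -1610/3 + 27 = -1529/3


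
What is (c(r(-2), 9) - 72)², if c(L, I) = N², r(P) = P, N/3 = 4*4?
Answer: 4981824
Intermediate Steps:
N = 48 (N = 3*(4*4) = 3*16 = 48)
c(L, I) = 2304 (c(L, I) = 48² = 2304)
(c(r(-2), 9) - 72)² = (2304 - 72)² = 2232² = 4981824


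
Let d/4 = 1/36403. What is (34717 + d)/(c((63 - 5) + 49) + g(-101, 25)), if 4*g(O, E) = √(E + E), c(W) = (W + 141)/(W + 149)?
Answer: -1253692531360/81506317 + 1617667782400*√2/81506317 ≈ 12687.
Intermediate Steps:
c(W) = (141 + W)/(149 + W)
d = 4/36403 ≈ 0.00010988
g(O, E) = √2*√E/4 (g(O, E) = √(E + E)/4 = √(2*E)/4 = (√2*√E)/4 = √2*√E/4)
(34717 + d)/(c((63 - 5) + 49) + g(-101, 25)) = (34717 + 4/36403)/((141 + ((63 - 5) + 49))/(149 + ((63 - 5) + 49)) + √2*√25/4) = 1263802955/(36403*((141 + (58 + 49))/(149 + (58 + 49)) + (¼)*√2*5)) = 1263802955/(36403*((141 + 107)/(149 + 107) + 5*√2/4)) = 1263802955/(36403*(248/256 + 5*√2/4)) = 1263802955/(36403*((1/256)*248 + 5*√2/4)) = 1263802955/(36403*(31/32 + 5*√2/4))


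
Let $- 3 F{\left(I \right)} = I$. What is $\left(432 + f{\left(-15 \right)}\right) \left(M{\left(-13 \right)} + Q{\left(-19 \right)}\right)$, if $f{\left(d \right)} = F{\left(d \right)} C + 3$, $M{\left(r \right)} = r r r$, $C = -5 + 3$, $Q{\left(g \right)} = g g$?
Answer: $-780300$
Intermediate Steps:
$F{\left(I \right)} = - \frac{I}{3}$
$Q{\left(g \right)} = g^{2}$
$C = -2$
$M{\left(r \right)} = r^{3}$ ($M{\left(r \right)} = r^{2} r = r^{3}$)
$f{\left(d \right)} = 3 + \frac{2 d}{3}$ ($f{\left(d \right)} = - \frac{d}{3} \left(-2\right) + 3 = \frac{2 d}{3} + 3 = 3 + \frac{2 d}{3}$)
$\left(432 + f{\left(-15 \right)}\right) \left(M{\left(-13 \right)} + Q{\left(-19 \right)}\right) = \left(432 + \left(3 + \frac{2}{3} \left(-15\right)\right)\right) \left(\left(-13\right)^{3} + \left(-19\right)^{2}\right) = \left(432 + \left(3 - 10\right)\right) \left(-2197 + 361\right) = \left(432 - 7\right) \left(-1836\right) = 425 \left(-1836\right) = -780300$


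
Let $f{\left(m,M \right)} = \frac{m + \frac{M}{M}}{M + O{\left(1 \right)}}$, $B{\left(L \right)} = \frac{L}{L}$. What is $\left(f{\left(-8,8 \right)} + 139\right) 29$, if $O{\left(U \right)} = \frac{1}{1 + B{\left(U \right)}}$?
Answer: $\frac{68121}{17} \approx 4007.1$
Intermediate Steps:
$B{\left(L \right)} = 1$
$O{\left(U \right)} = \frac{1}{2}$ ($O{\left(U \right)} = \frac{1}{1 + 1} = \frac{1}{2}$)
$f{\left(m,M \right)} = \frac{1 + m}{\frac{1}{2} + M}$ ($f{\left(m,M \right)} = \frac{m + \frac{M}{M}}{M + \frac{1}{2}} = \frac{m + 1}{\frac{1}{2} + M} = \frac{1 + m}{\frac{1}{2} + M}$)
$\left(f{\left(-8,8 \right)} + 139\right) 29 = \left(\frac{2 \left(1 - 8\right)}{1 + 2 \cdot 8} + 139\right) 29 = \left(2 \frac{1}{1 + 16} \left(-7\right) + 139\right) 29 = \left(2 \cdot \frac{1}{17} \left(-7\right) + 139\right) 29 = \left(- \frac{14}{17} + 139\right) 29 = \frac{2349}{17} \cdot 29 = \frac{68121}{17}$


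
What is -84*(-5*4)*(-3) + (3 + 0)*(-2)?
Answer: -5046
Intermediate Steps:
-84*(-5*4)*(-3) + (3 + 0)*(-2) = -(-1680)*(-3) + 3*(-2) = -84*60 - 6 = -5040 - 6 = -5046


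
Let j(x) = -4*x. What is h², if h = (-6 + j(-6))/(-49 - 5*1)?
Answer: ⅑ ≈ 0.11111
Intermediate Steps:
h = -⅓ (h = (-6 - 4*(-6))/(-49 - 5*1) = (-6 + 24)/(-49 - 5) = 18/(-54) = 18*(-1/54) = -⅓ ≈ -0.33333)
h² = (-⅓)² = ⅑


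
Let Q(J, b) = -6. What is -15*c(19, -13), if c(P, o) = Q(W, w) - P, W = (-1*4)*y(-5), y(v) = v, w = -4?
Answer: 375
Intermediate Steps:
W = 20 (W = -1*4*(-5) = -4*(-5) = 20)
c(P, o) = -6 - P
-15*c(19, -13) = -15*(-6 - 1*19) = -15*(-6 - 19) = -15*(-25) = 375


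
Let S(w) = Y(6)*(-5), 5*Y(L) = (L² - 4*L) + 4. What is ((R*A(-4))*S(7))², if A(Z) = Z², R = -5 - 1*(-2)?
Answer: 589824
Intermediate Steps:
R = -3 (R = -5 + 2 = -3)
Y(L) = ⅘ - 4*L/5 + L²/5 (Y(L) = ((L² - 4*L) + 4)/5 = (4 + L² - 4*L)/5 = ⅘ - 4*L/5 + L²/5)
S(w) = -16 (S(w) = (⅘ - ⅘*6 + (⅕)*6²)*(-5) = (⅘ - 24/5 + (⅕)*36)*(-5) = (⅘ - 24/5 + 36/5)*(-5) = (16/5)*(-5) = -16)
((R*A(-4))*S(7))² = (-3*(-4)²*(-16))² = (-3*16*(-16))² = (-48*(-16))² = 768² = 589824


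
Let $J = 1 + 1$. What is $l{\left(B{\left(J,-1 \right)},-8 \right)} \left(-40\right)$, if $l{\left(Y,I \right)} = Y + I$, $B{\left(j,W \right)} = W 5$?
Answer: $520$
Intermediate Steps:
$J = 2$
$B{\left(j,W \right)} = 5 W$
$l{\left(Y,I \right)} = I + Y$
$l{\left(B{\left(J,-1 \right)},-8 \right)} \left(-40\right) = \left(-8 + 5 \left(-1\right)\right) \left(-40\right) = \left(-8 - 5\right) \left(-40\right) = \left(-13\right) \left(-40\right) = 520$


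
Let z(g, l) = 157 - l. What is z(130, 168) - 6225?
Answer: -6236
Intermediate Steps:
z(130, 168) - 6225 = (157 - 1*168) - 6225 = (157 - 168) - 6225 = -11 - 6225 = -6236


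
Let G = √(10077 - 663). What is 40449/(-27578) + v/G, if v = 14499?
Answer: -40449/27578 + 4833*√1046/1046 ≈ 147.97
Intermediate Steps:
G = 3*√1046 (G = √9414 = 3*√1046 ≈ 97.026)
40449/(-27578) + v/G = 40449/(-27578) + 14499/((3*√1046)) = 40449*(-1/27578) + 14499*(√1046/3138) = -40449/27578 + 4833*√1046/1046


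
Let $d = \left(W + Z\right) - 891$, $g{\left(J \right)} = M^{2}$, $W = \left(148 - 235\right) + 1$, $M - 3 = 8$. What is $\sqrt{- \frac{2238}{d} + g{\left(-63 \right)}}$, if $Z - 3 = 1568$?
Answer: $\frac{\sqrt{127666}}{33} \approx 10.827$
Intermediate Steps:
$Z = 1571$ ($Z = 3 + 1568 = 1571$)
$M = 11$ ($M = 3 + 8 = 11$)
$W = -86$ ($W = -87 + 1 = -86$)
$g{\left(J \right)} = 121$ ($g{\left(J \right)} = 11^{2} = 121$)
$d = 594$ ($d = \left(-86 + 1571\right) - 891 = 1485 - 891 = 594$)
$\sqrt{- \frac{2238}{d} + g{\left(-63 \right)}} = \sqrt{- \frac{2238}{594} + 121} = \sqrt{\left(-2238\right) \frac{1}{594} + 121} = \sqrt{- \frac{373}{99} + 121} = \sqrt{\frac{11606}{99}} = \frac{\sqrt{127666}}{33}$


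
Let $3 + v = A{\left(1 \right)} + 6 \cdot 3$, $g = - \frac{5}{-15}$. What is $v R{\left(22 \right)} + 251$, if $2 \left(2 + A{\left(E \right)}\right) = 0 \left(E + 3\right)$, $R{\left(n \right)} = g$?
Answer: $\frac{766}{3} \approx 255.33$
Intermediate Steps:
$g = \frac{1}{3}$ ($g = \left(-5\right) \left(- \frac{1}{15}\right) = \frac{1}{3} \approx 0.33333$)
$R{\left(n \right)} = \frac{1}{3}$
$A{\left(E \right)} = -2$ ($A{\left(E \right)} = -2 + \frac{0 \left(E + 3\right)}{2} = -2 + \frac{0 \left(3 + E\right)}{2} = -2 + \frac{1}{2} \cdot 0 = -2 + 0 = -2$)
$v = 13$ ($v = -3 + \left(-2 + 6 \cdot 3\right) = -3 + \left(-2 + 18\right) = -3 + 16 = 13$)
$v R{\left(22 \right)} + 251 = 13 \cdot \frac{1}{3} + 251 = \frac{13}{3} + 251 = \frac{766}{3}$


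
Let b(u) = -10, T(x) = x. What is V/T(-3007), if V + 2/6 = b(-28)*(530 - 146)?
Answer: 11521/9021 ≈ 1.2771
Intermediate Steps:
V = -11521/3 (V = -1/3 - 10*(530 - 146) = -1/3 - 10*384 = -1/3 - 3840 = -11521/3 ≈ -3840.3)
V/T(-3007) = -11521/3/(-3007) = -11521/3*(-1/3007) = 11521/9021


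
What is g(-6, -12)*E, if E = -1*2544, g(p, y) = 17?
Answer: -43248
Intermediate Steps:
E = -2544
g(-6, -12)*E = 17*(-2544) = -43248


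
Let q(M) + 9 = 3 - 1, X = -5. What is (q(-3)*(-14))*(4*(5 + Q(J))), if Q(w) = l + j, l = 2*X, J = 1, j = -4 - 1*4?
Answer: -5096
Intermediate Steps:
j = -8 (j = -4 - 4 = -8)
q(M) = -7 (q(M) = -9 + (3 - 1) = -9 + 2 = -7)
l = -10 (l = 2*(-5) = -10)
Q(w) = -18 (Q(w) = -10 - 8 = -18)
(q(-3)*(-14))*(4*(5 + Q(J))) = (-7*(-14))*(4*(5 - 18)) = 98*(4*(-13)) = 98*(-52) = -5096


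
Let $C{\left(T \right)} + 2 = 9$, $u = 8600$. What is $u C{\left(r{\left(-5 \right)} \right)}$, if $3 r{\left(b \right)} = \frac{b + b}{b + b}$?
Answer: $60200$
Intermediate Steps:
$r{\left(b \right)} = \frac{1}{3}$ ($r{\left(b \right)} = \frac{\left(b + b\right) \frac{1}{b + b}}{3} = \frac{2 b \frac{1}{2 b}}{3} = \frac{1}{3} \cdot 1 = \frac{1}{3}$)
$C{\left(T \right)} = 7$ ($C{\left(T \right)} = -2 + 9 = 7$)
$u C{\left(r{\left(-5 \right)} \right)} = 8600 \cdot 7 = 60200$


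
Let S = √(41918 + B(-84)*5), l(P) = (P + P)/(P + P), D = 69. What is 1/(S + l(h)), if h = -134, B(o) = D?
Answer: -1/42262 + √42263/42262 ≈ 0.0048407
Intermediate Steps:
B(o) = 69
l(P) = 1 (l(P) = (2*P)/((2*P)) = (2*P)*(1/(2*P)) = 1)
S = √42263 (S = √(41918 + 69*5) = √(41918 + 345) = √42263 ≈ 205.58)
1/(S + l(h)) = 1/(√42263 + 1) = 1/(1 + √42263)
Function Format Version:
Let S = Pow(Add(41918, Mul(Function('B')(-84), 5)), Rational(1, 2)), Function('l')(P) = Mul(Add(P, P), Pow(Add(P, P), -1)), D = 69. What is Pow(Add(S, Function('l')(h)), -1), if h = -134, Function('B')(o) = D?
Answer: Add(Rational(-1, 42262), Mul(Rational(1, 42262), Pow(42263, Rational(1, 2)))) ≈ 0.0048407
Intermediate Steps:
Function('B')(o) = 69
Function('l')(P) = 1 (Function('l')(P) = Mul(Mul(2, P), Pow(Mul(2, P), -1)) = Mul(Mul(2, P), Mul(Rational(1, 2), Pow(P, -1))) = 1)
S = Pow(42263, Rational(1, 2)) (S = Pow(Add(41918, Mul(69, 5)), Rational(1, 2)) = Pow(Add(41918, 345), Rational(1, 2)) = Pow(42263, Rational(1, 2)) ≈ 205.58)
Pow(Add(S, Function('l')(h)), -1) = Pow(Add(Pow(42263, Rational(1, 2)), 1), -1) = Pow(Add(1, Pow(42263, Rational(1, 2))), -1)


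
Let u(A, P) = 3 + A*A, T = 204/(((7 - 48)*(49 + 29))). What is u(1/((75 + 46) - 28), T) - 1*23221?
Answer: -200812481/8649 ≈ -23218.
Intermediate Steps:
T = -34/533 (T = 204/((-41*78)) = 204/(-3198) = 204*(-1/3198) = -34/533 ≈ -0.063790)
u(A, P) = 3 + A**2
u(1/((75 + 46) - 28), T) - 1*23221 = (3 + (1/((75 + 46) - 28))**2) - 1*23221 = (3 + (1/(121 - 28))**2) - 23221 = (3 + (1/93)**2) - 23221 = (3 + 1/8649) - 23221 = 25948/8649 - 23221 = -200812481/8649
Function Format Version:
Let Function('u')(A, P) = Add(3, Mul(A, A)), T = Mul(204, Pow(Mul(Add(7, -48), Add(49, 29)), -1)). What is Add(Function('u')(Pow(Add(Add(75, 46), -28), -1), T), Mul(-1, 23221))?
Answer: Rational(-200812481, 8649) ≈ -23218.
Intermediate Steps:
T = Rational(-34, 533) (T = Mul(204, Pow(Mul(-41, 78), -1)) = Mul(204, Pow(-3198, -1)) = Mul(204, Rational(-1, 3198)) = Rational(-34, 533) ≈ -0.063790)
Function('u')(A, P) = Add(3, Pow(A, 2))
Add(Function('u')(Pow(Add(Add(75, 46), -28), -1), T), Mul(-1, 23221)) = Add(Add(3, Pow(Pow(Add(Add(75, 46), -28), -1), 2)), Mul(-1, 23221)) = Add(Add(3, Pow(Pow(Add(121, -28), -1), 2)), -23221) = Add(Add(3, Pow(Pow(93, -1), 2)), -23221) = Add(Add(3, Pow(Rational(1, 93), 2)), -23221) = Add(Add(3, Rational(1, 8649)), -23221) = Add(Rational(25948, 8649), -23221) = Rational(-200812481, 8649)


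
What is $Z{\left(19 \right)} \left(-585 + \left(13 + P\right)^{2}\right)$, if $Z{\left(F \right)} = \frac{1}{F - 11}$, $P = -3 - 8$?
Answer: $- \frac{581}{8} \approx -72.625$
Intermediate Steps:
$P = -11$
$Z{\left(F \right)} = \frac{1}{-11 + F}$
$Z{\left(19 \right)} \left(-585 + \left(13 + P\right)^{2}\right) = \frac{-585 + \left(13 - 11\right)^{2}}{-11 + 19} = \frac{-585 + 2^{2}}{8} = \frac{-585 + 4}{8} = \frac{1}{8} \left(-581\right) = - \frac{581}{8}$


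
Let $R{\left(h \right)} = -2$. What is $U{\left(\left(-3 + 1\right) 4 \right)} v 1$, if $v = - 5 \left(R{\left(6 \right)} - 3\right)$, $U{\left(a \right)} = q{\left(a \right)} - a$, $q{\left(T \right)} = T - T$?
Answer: $200$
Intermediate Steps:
$q{\left(T \right)} = 0$
$U{\left(a \right)} = - a$ ($U{\left(a \right)} = 0 - a = - a$)
$v = 25$ ($v = - 5 \left(-2 - 3\right) = \left(-5\right) \left(-5\right) = 25$)
$U{\left(\left(-3 + 1\right) 4 \right)} v 1 = - \left(-3 + 1\right) 4 \cdot 25 \cdot 1 = - \left(-2\right) 4 \cdot 25 = \left(-1\right) \left(-8\right) 25 = 8 \cdot 25 = 200$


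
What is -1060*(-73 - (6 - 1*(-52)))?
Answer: 138860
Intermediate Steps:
-1060*(-73 - (6 - 1*(-52))) = -1060*(-73 - (6 + 52)) = -1060*(-73 - 1*58) = -1060*(-73 - 58) = -1060*(-131) = 138860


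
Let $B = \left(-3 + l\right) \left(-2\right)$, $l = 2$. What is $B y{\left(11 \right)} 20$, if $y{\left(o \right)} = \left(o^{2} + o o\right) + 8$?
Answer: $10000$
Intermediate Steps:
$B = 2$ ($B = \left(-3 + 2\right) \left(-2\right) = \left(-1\right) \left(-2\right) = 2$)
$y{\left(o \right)} = 8 + 2 o^{2}$ ($y{\left(o \right)} = \left(o^{2} + o^{2}\right) + 8 = 2 o^{2} + 8 = 8 + 2 o^{2}$)
$B y{\left(11 \right)} 20 = 2 \left(8 + 2 \cdot 11^{2}\right) 20 = 2 \left(8 + 2 \cdot 121\right) 20 = 2 \left(8 + 242\right) 20 = 2 \cdot 250 \cdot 20 = 500 \cdot 20 = 10000$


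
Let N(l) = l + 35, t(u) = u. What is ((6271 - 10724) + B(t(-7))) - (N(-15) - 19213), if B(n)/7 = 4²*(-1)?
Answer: 14628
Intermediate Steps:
B(n) = -112 (B(n) = 7*(4²*(-1)) = 7*(16*(-1)) = 7*(-16) = -112)
N(l) = 35 + l
((6271 - 10724) + B(t(-7))) - (N(-15) - 19213) = ((6271 - 10724) - 112) - ((35 - 15) - 19213) = (-4453 - 112) - (20 - 19213) = -4565 - 1*(-19193) = -4565 + 19193 = 14628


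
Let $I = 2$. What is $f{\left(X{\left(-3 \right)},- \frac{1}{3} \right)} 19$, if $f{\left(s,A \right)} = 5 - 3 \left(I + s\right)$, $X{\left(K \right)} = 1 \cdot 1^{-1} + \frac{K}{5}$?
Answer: $- \frac{209}{5} \approx -41.8$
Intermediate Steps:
$X{\left(K \right)} = 1 + \frac{K}{5}$ ($X{\left(K \right)} = 1 \cdot 1 + K \frac{1}{5} = 1 + \frac{K}{5}$)
$f{\left(s,A \right)} = -1 - 3 s$ ($f{\left(s,A \right)} = 5 - 3 \left(2 + s\right) = 5 - \left(6 + 3 s\right) = -1 - 3 s$)
$f{\left(X{\left(-3 \right)},- \frac{1}{3} \right)} 19 = \left(-1 - 3 \left(1 + \frac{1}{5} \left(-3\right)\right)\right) 19 = \left(-1 - 3 \left(1 - \frac{3}{5}\right)\right) 19 = \left(-1 - \frac{6}{5}\right) 19 = \left(- \frac{11}{5}\right) 19 = - \frac{209}{5}$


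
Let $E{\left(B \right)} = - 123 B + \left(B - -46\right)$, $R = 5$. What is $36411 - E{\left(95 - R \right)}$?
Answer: $47345$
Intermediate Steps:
$E{\left(B \right)} = 46 - 122 B$ ($E{\left(B \right)} = - 123 B + \left(B + 46\right) = - 123 B + \left(46 + B\right) = 46 - 122 B$)
$36411 - E{\left(95 - R \right)} = 36411 - \left(46 - 122 \left(95 - 5\right)\right) = 36411 - \left(46 - 10980\right) = 36411 - -10934 = 36411 + 10934 = 47345$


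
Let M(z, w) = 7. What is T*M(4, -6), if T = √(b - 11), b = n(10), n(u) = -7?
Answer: 21*I*√2 ≈ 29.698*I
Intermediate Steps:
b = -7
T = 3*I*√2 (T = √(-7 - 11) = √(-18) = 3*I*√2 ≈ 4.2426*I)
T*M(4, -6) = (3*I*√2)*7 = 21*I*√2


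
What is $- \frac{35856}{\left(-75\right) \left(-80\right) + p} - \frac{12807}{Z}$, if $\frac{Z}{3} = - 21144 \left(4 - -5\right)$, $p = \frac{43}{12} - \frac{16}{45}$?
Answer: $- \frac{407857535797}{68543413992} \approx -5.9504$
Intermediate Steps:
$p = \frac{581}{180}$ ($p = 43 \cdot \frac{1}{12} - \frac{16}{45} = \frac{43}{12} - \frac{16}{45} = \frac{581}{180} \approx 3.2278$)
$Z = -570888$ ($Z = 3 \left(- 21144 \left(4 - -5\right)\right) = 3 \left(- 21144 \left(4 + 5\right)\right) = 3 \left(\left(-21144\right) 9\right) = 3 \left(-190296\right) = -570888$)
$- \frac{35856}{\left(-75\right) \left(-80\right) + p} - \frac{12807}{Z} = - \frac{35856}{\left(-75\right) \left(-80\right) + \frac{581}{180}} - \frac{12807}{-570888} = - \frac{35856}{6000 + \frac{581}{180}} - - \frac{1423}{63432} = - \frac{35856}{\frac{1080581}{180}} + \frac{1423}{63432} = \left(-35856\right) \frac{180}{1080581} + \frac{1423}{63432} = - \frac{6454080}{1080581} + \frac{1423}{63432} = - \frac{407857535797}{68543413992}$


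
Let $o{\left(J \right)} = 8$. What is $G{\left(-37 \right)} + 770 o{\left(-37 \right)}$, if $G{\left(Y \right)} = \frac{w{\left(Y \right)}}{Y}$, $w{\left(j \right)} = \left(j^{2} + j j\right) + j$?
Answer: $6087$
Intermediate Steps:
$w{\left(j \right)} = j + 2 j^{2}$ ($w{\left(j \right)} = \left(j^{2} + j^{2}\right) + j = 2 j^{2} + j = j + 2 j^{2}$)
$G{\left(Y \right)} = 1 + 2 Y$ ($G{\left(Y \right)} = \frac{Y \left(1 + 2 Y\right)}{Y} = 1 + 2 Y$)
$G{\left(-37 \right)} + 770 o{\left(-37 \right)} = \left(1 + 2 \left(-37\right)\right) + 770 \cdot 8 = \left(1 - 74\right) + 6160 = -73 + 6160 = 6087$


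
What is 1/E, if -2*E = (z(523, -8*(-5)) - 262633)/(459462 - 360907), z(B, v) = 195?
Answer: 98555/131219 ≈ 0.75107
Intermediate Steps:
E = 131219/98555 (E = -(195 - 262633)/(2*(459462 - 360907)) = -(-131219)/98555 = -½*(-262438/98555) = 131219/98555 ≈ 1.3314)
1/E = 1/(131219/98555) = 98555/131219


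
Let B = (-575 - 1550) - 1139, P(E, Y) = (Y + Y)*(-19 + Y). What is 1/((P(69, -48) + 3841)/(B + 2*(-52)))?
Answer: -3368/10273 ≈ -0.32785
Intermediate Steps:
P(E, Y) = 2*Y*(-19 + Y) (P(E, Y) = (2*Y)*(-19 + Y) = 2*Y*(-19 + Y))
B = -3264 (B = -2125 - 1139 = -3264)
1/((P(69, -48) + 3841)/(B + 2*(-52))) = 1/((2*(-48)*(-19 - 48) + 3841)/(-3264 + 2*(-52))) = 1/((2*(-48)*(-67) + 3841)/(-3264 - 104)) = 1/((6432 + 3841)/(-3368)) = 1/(10273*(-1/3368)) = 1/(-10273/3368) = -3368/10273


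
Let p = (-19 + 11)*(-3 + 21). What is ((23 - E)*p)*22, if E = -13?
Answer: -114048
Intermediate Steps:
p = -144 (p = -8*18 = -144)
((23 - E)*p)*22 = ((23 - 1*(-13))*(-144))*22 = ((23 + 13)*(-144))*22 = (36*(-144))*22 = -5184*22 = -114048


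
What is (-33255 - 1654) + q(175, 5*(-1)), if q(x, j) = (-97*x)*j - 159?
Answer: 49807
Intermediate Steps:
q(x, j) = -159 - 97*j*x (q(x, j) = -97*j*x - 159 = -159 - 97*j*x)
(-33255 - 1654) + q(175, 5*(-1)) = (-33255 - 1654) + (-159 - 97*5*(-1)*175) = -34909 + (-159 - 97*(-5)*175) = -34909 + (-159 + 84875) = -34909 + 84716 = 49807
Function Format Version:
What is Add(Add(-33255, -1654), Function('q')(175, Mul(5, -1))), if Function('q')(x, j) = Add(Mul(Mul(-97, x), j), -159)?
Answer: 49807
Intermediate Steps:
Function('q')(x, j) = Add(-159, Mul(-97, j, x)) (Function('q')(x, j) = Add(Mul(-97, j, x), -159) = Add(-159, Mul(-97, j, x)))
Add(Add(-33255, -1654), Function('q')(175, Mul(5, -1))) = Add(Add(-33255, -1654), Add(-159, Mul(-97, Mul(5, -1), 175))) = Add(-34909, Add(-159, Mul(-97, -5, 175))) = Add(-34909, Add(-159, 84875)) = Add(-34909, 84716) = 49807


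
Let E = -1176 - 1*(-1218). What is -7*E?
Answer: -294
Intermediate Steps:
E = 42 (E = -1176 + 1218 = 42)
-7*E = -7*42 = -294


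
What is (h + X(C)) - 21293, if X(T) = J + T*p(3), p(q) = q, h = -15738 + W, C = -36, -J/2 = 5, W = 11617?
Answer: -25532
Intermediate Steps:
J = -10 (J = -2*5 = -10)
h = -4121 (h = -15738 + 11617 = -4121)
X(T) = -10 + 3*T (X(T) = -10 + T*3 = -10 + 3*T)
(h + X(C)) - 21293 = (-4121 + (-10 + 3*(-36))) - 21293 = (-4121 + (-10 - 108)) - 21293 = (-4121 - 118) - 21293 = -4239 - 21293 = -25532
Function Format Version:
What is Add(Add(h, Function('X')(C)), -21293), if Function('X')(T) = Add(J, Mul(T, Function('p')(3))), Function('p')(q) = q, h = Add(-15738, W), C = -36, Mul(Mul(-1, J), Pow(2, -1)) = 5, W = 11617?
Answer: -25532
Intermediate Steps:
J = -10 (J = Mul(-2, 5) = -10)
h = -4121 (h = Add(-15738, 11617) = -4121)
Function('X')(T) = Add(-10, Mul(3, T)) (Function('X')(T) = Add(-10, Mul(T, 3)) = Add(-10, Mul(3, T)))
Add(Add(h, Function('X')(C)), -21293) = Add(Add(-4121, Add(-10, Mul(3, -36))), -21293) = Add(Add(-4121, Add(-10, -108)), -21293) = Add(Add(-4121, -118), -21293) = Add(-4239, -21293) = -25532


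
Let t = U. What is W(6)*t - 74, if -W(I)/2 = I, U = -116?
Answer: 1318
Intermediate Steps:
t = -116
W(I) = -2*I
W(6)*t - 74 = -2*6*(-116) - 74 = -12*(-116) - 74 = 1392 - 74 = 1318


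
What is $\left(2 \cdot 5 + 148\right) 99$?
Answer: $15642$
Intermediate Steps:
$\left(2 \cdot 5 + 148\right) 99 = \left(10 + 148\right) 99 = 158 \cdot 99 = 15642$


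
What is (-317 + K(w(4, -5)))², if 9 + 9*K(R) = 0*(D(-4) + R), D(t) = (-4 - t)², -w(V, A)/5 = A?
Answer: 101124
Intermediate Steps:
w(V, A) = -5*A
K(R) = -1 (K(R) = -1 + (0*((4 - 4)² + R))/9 = -1 + (0*(0² + R))/9 = -1 + (0*(0 + R))/9 = -1 + (0*R)/9 = -1 + (⅑)*0 = -1 + 0 = -1)
(-317 + K(w(4, -5)))² = (-317 - 1)² = (-318)² = 101124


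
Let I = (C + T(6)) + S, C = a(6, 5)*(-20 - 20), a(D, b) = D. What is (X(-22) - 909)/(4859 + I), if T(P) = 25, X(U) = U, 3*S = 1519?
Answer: -2793/15451 ≈ -0.18076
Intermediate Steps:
S = 1519/3 (S = (⅓)*1519 = 1519/3 ≈ 506.33)
C = -240 (C = 6*(-20 - 20) = 6*(-40) = -240)
I = 874/3 (I = (-240 + 25) + 1519/3 = -215 + 1519/3 = 874/3 ≈ 291.33)
(X(-22) - 909)/(4859 + I) = (-22 - 909)/(4859 + 874/3) = -931/15451/3 = -931*3/15451 = -2793/15451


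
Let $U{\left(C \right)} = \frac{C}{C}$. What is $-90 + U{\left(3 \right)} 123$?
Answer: $33$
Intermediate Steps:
$U{\left(C \right)} = 1$
$-90 + U{\left(3 \right)} 123 = -90 + 1 \cdot 123 = -90 + 123 = 33$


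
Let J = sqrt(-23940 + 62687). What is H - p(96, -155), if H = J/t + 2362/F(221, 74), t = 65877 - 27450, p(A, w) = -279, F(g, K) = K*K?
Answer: 765083/2738 + sqrt(38747)/38427 ≈ 279.44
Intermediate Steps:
J = sqrt(38747) ≈ 196.84
F(g, K) = K**2
t = 38427
H = 1181/2738 + sqrt(38747)/38427 (H = sqrt(38747)/38427 + 2362/(74**2) = sqrt(38747)*(1/38427) + 2362/5476 = sqrt(38747)/38427 + 2362*(1/5476) = sqrt(38747)/38427 + 1181/2738 = 1181/2738 + sqrt(38747)/38427 ≈ 0.43646)
H - p(96, -155) = (1181/2738 + sqrt(38747)/38427) - 1*(-279) = (1181/2738 + sqrt(38747)/38427) + 279 = 765083/2738 + sqrt(38747)/38427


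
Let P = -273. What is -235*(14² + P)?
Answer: 18095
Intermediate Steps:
-235*(14² + P) = -235*(14² - 273) = -235*(196 - 273) = -235*(-77) = 18095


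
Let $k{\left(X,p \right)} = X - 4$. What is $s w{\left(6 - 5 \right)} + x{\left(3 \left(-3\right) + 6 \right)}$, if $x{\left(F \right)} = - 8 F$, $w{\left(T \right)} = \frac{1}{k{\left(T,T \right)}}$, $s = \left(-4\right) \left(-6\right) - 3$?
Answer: $17$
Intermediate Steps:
$k{\left(X,p \right)} = -4 + X$
$s = 21$ ($s = 24 - 3 = 21$)
$w{\left(T \right)} = \frac{1}{-4 + T}$
$s w{\left(6 - 5 \right)} + x{\left(3 \left(-3\right) + 6 \right)} = \frac{21}{-4 + \left(6 - 5\right)} - 8 \left(3 \left(-3\right) + 6\right) = \frac{21}{-4 + 1} - 8 \left(-9 + 6\right) = \frac{21}{-3} - -24 = 21 \left(- \frac{1}{3}\right) + 24 = -7 + 24 = 17$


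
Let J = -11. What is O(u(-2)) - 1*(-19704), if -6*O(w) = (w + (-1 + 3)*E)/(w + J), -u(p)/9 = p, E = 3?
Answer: 137924/7 ≈ 19703.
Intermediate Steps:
u(p) = -9*p
O(w) = -(6 + w)/(6*(-11 + w)) (O(w) = -(w + (-1 + 3)*3)/(6*(w - 11)) = -(w + 2*3)/(6*(-11 + w)) = -(w + 6)/(6*(-11 + w)) = -(6 + w)/(6*(-11 + w)))
O(u(-2)) - 1*(-19704) = (-6 - (-9)*(-2))/(6*(-11 - 9*(-2))) - 1*(-19704) = (-6 - 1*18)/(6*(-11 + 18)) + 19704 = (⅙)*(-6 - 18)/7 + 19704 = (⅙)*(⅐)*(-24) + 19704 = -4/7 + 19704 = 137924/7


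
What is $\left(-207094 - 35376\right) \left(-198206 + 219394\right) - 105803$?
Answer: $-5137560163$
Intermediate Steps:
$\left(-207094 - 35376\right) \left(-198206 + 219394\right) - 105803 = \left(-242470\right) 21188 - 105803 = -5137454360 - 105803 = -5137560163$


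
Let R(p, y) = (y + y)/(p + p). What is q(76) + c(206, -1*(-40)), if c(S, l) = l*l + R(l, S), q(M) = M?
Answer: 33623/20 ≈ 1681.2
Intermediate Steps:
R(p, y) = y/p (R(p, y) = (2*y)/((2*p)) = (2*y)*(1/(2*p)) = y/p)
c(S, l) = l**2 + S/l (c(S, l) = l*l + S/l = l**2 + S/l)
q(76) + c(206, -1*(-40)) = 76 + (206 + (-1*(-40))**3)/((-1*(-40))) = 76 + (206 + 40**3)/40 = 76 + (206 + 64000)/40 = 76 + (1/40)*64206 = 76 + 32103/20 = 33623/20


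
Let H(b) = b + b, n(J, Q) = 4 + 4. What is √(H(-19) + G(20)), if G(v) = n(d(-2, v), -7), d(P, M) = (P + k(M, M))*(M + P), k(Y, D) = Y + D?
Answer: I*√30 ≈ 5.4772*I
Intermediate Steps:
k(Y, D) = D + Y
d(P, M) = (M + P)*(P + 2*M) (d(P, M) = (P + (M + M))*(M + P) = (P + 2*M)*(M + P) = (M + P)*(P + 2*M))
n(J, Q) = 8
G(v) = 8
H(b) = 2*b
√(H(-19) + G(20)) = √(2*(-19) + 8) = √(-38 + 8) = √(-30) = I*√30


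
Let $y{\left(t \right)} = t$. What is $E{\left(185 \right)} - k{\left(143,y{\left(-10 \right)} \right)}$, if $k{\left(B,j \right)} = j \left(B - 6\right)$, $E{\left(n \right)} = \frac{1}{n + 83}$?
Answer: $\frac{367161}{268} \approx 1370.0$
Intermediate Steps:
$E{\left(n \right)} = \frac{1}{83 + n}$
$k{\left(B,j \right)} = j \left(-6 + B\right)$
$E{\left(185 \right)} - k{\left(143,y{\left(-10 \right)} \right)} = \frac{1}{83 + 185} - - 10 \left(-6 + 143\right) = \frac{1}{268} - \left(-10\right) 137 = \frac{1}{268} - -1370 = \frac{1}{268} + 1370 = \frac{367161}{268}$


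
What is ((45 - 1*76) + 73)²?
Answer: 1764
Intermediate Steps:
((45 - 1*76) + 73)² = ((45 - 76) + 73)² = (-31 + 73)² = 42² = 1764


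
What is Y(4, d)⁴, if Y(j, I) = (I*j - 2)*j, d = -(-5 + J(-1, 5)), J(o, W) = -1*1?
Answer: 59969536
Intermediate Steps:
J(o, W) = -1
d = 6 (d = -(-5 - 1) = -1*(-6) = 6)
Y(j, I) = j*(-2 + I*j) (Y(j, I) = (-2 + I*j)*j = j*(-2 + I*j))
Y(4, d)⁴ = (4*(-2 + 6*4))⁴ = (4*(-2 + 24))⁴ = (4*22)⁴ = 88⁴ = 59969536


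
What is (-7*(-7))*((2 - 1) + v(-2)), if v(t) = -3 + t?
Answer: -196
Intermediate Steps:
(-7*(-7))*((2 - 1) + v(-2)) = (-7*(-7))*((2 - 1) + (-3 - 2)) = 49*(1 - 5) = 49*(-4) = -196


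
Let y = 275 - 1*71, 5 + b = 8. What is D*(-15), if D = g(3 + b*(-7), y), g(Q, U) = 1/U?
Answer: -5/68 ≈ -0.073529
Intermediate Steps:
b = 3 (b = -5 + 8 = 3)
y = 204 (y = 275 - 71 = 204)
D = 1/204 ≈ 0.0049020
D*(-15) = (1/204)*(-15) = -5/68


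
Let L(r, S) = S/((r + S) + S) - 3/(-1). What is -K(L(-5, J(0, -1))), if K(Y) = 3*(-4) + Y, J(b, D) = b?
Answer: 9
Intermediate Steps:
L(r, S) = 3 + S/(r + 2*S) (L(r, S) = S/((S + r) + S) - 3*(-1) = S/(r + 2*S) + 3 = 3 + S/(r + 2*S))
K(Y) = -12 + Y
-K(L(-5, J(0, -1))) = -(-12 + (3*(-5) + 7*0)/(-5 + 2*0)) = -(-12 + (-15 + 0)/(-5 + 0)) = -(-12 - 15/(-5)) = -(-12 - ⅕*(-15)) = -(-12 + 3) = -1*(-9) = 9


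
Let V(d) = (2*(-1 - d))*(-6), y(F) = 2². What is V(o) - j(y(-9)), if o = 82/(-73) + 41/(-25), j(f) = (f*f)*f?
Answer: -155416/1825 ≈ -85.159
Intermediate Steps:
y(F) = 4
j(f) = f³ (j(f) = f²*f = f³)
o = -5043/1825 (o = 82*(-1/73) + 41*(-1/25) = -82/73 - 41/25 = -5043/1825 ≈ -2.7633)
V(d) = 12 + 12*d (V(d) = (-2 - 2*d)*(-6) = 12 + 12*d)
V(o) - j(y(-9)) = (12 + 12*(-5043/1825)) - 1*4³ = (12 - 60516/1825) - 1*64 = -38616/1825 - 64 = -155416/1825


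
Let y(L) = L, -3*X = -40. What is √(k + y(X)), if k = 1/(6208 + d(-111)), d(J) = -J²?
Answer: √4484197263/18339 ≈ 3.6515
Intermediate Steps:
X = 40/3 (X = -⅓*(-40) = 40/3 ≈ 13.333)
k = -1/6113 (k = 1/(6208 - 1*(-111)²) = 1/(6208 - 1*12321) = 1/(6208 - 12321) = 1/(-6113) = -1/6113 ≈ -0.00016359)
√(k + y(X)) = √(-1/6113 + 40/3) = √(244517/18339) = √4484197263/18339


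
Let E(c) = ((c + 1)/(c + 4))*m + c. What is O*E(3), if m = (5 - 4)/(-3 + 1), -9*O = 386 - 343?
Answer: -817/63 ≈ -12.968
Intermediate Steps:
O = -43/9 (O = -(386 - 343)/9 = -⅑*43 = -43/9 ≈ -4.7778)
m = -½ (m = 1/(-2) = 1*(-½) = -½ ≈ -0.50000)
E(c) = c - (1 + c)/(2*(4 + c)) (E(c) = ((c + 1)/(c + 4))*(-½) + c = ((1 + c)/(4 + c))*(-½) + c = -(1 + c)/(2*(4 + c)) + c = c - (1 + c)/(2*(4 + c)))
O*E(3) = -43*(-1 + 2*3² + 7*3)/(18*(4 + 3)) = -43*(-1 + 2*9 + 21)/(18*7) = -43*(-1 + 18 + 21)/(18*7) = -43*38/(18*7) = -43/9*19/7 = -817/63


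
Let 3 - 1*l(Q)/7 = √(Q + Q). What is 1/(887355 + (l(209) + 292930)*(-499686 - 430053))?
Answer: -45394513739/12363968314778224638339 - 2169391*√418/24727936629556449276678 ≈ -3.6733e-12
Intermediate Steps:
l(Q) = 21 - 7*√2*√Q (l(Q) = 21 - 7*√(Q + Q) = 21 - 7*√2*√Q)
1/(887355 + (l(209) + 292930)*(-499686 - 430053)) = 1/(887355 + ((21 - 7*√2*√209) + 292930)*(-499686 - 430053)) = 1/(887355 + ((21 - 7*√418) + 292930)*(-929739)) = 1/(887355 + (292951 - 7*√418)*(-929739)) = 1/(887355 + (-272367969789 + 6508173*√418)) = 1/(-272367082434 + 6508173*√418)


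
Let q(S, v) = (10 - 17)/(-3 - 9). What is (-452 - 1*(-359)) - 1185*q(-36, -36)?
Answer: -3137/4 ≈ -784.25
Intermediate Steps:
q(S, v) = 7/12 (q(S, v) = -7/(-12) = -7*(-1/12) = 7/12)
(-452 - 1*(-359)) - 1185*q(-36, -36) = (-452 - 1*(-359)) - 1185*7/12 = (-452 + 359) - 2765/4 = -93 - 2765/4 = -3137/4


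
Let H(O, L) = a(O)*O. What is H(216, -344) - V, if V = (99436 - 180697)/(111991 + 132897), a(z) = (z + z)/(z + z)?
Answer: 52977069/244888 ≈ 216.33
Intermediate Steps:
a(z) = 1 (a(z) = (2*z)/((2*z)) = (2*z)*(1/(2*z)) = 1)
H(O, L) = O (H(O, L) = 1*O = O)
V = -81261/244888 ≈ -0.33183
H(216, -344) - V = 216 - 1*(-81261/244888) = 216 + 81261/244888 = 52977069/244888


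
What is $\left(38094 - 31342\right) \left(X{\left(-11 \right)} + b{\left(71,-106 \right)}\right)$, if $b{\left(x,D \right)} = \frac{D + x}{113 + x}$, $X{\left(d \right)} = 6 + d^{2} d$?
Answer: $- \frac{205796740}{23} \approx -8.9477 \cdot 10^{6}$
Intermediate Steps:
$X{\left(d \right)} = 6 + d^{3}$
$b{\left(x,D \right)} = \frac{D + x}{113 + x}$
$\left(38094 - 31342\right) \left(X{\left(-11 \right)} + b{\left(71,-106 \right)}\right) = \left(38094 - 31342\right) \left(\left(6 + \left(-11\right)^{3}\right) + \frac{-106 + 71}{113 + 71}\right) = 6752 \left(\left(6 - 1331\right) + \frac{1}{184} \left(-35\right)\right) = 6752 \left(-1325 + \frac{1}{184} \left(-35\right)\right) = 6752 \left(-1325 - \frac{35}{184}\right) = 6752 \left(- \frac{243835}{184}\right) = - \frac{205796740}{23}$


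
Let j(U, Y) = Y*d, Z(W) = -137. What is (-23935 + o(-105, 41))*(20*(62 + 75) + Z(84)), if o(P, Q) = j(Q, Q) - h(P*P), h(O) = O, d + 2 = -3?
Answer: -91534495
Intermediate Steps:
d = -5 (d = -2 - 3 = -5)
j(U, Y) = -5*Y (j(U, Y) = Y*(-5) = -5*Y)
o(P, Q) = -P² - 5*Q (o(P, Q) = -5*Q - P*P = -5*Q - P² = -P² - 5*Q)
(-23935 + o(-105, 41))*(20*(62 + 75) + Z(84)) = (-23935 + (-1*(-105)² - 5*41))*(20*(62 + 75) - 137) = (-23935 + (-1*11025 - 205))*(20*137 - 137) = (-23935 + (-11025 - 205))*(2740 - 137) = (-23935 - 11230)*2603 = -35165*2603 = -91534495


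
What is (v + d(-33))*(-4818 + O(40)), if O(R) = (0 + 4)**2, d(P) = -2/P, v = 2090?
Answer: -331203544/33 ≈ -1.0036e+7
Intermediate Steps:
O(R) = 16 (O(R) = 4**2 = 16)
(v + d(-33))*(-4818 + O(40)) = (2090 - 2/(-33))*(-4818 + 16) = (2090 - 2*(-1/33))*(-4802) = (2090 + 2/33)*(-4802) = (68972/33)*(-4802) = -331203544/33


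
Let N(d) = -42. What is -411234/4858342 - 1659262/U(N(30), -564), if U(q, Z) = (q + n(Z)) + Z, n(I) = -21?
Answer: 366409291813/138462747 ≈ 2646.3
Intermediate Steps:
U(q, Z) = -21 + Z + q (U(q, Z) = (q - 21) + Z = (-21 + q) + Z = -21 + Z + q)
-411234/4858342 - 1659262/U(N(30), -564) = -411234/4858342 - 1659262/(-21 - 564 - 42) = -411234*1/4858342 - 1659262/(-627) = -205617/2429171 - 1659262*(-1/627) = -205617/2429171 + 150842/57 = 366409291813/138462747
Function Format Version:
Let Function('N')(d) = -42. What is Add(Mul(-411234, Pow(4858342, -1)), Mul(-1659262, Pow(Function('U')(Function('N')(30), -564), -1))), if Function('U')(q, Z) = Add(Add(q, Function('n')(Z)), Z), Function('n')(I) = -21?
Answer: Rational(366409291813, 138462747) ≈ 2646.3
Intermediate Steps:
Function('U')(q, Z) = Add(-21, Z, q) (Function('U')(q, Z) = Add(Add(q, -21), Z) = Add(Add(-21, q), Z) = Add(-21, Z, q))
Add(Mul(-411234, Pow(4858342, -1)), Mul(-1659262, Pow(Function('U')(Function('N')(30), -564), -1))) = Add(Mul(-411234, Pow(4858342, -1)), Mul(-1659262, Pow(Add(-21, -564, -42), -1))) = Add(Mul(-411234, Rational(1, 4858342)), Mul(-1659262, Pow(-627, -1))) = Add(Rational(-205617, 2429171), Mul(-1659262, Rational(-1, 627))) = Add(Rational(-205617, 2429171), Rational(150842, 57)) = Rational(366409291813, 138462747)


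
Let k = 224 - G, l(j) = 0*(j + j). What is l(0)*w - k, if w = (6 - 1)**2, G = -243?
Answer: -467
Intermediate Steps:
l(j) = 0 (l(j) = 0*(2*j) = 0)
w = 25 (w = 5**2 = 25)
k = 467 (k = 224 - 1*(-243) = 224 + 243 = 467)
l(0)*w - k = 0*25 - 1*467 = 0 - 467 = -467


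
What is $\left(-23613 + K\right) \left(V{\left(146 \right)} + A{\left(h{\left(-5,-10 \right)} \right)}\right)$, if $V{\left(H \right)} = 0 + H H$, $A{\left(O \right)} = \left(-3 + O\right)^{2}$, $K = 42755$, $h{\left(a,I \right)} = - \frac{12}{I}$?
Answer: $\frac{10202322302}{25} \approx 4.0809 \cdot 10^{8}$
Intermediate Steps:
$V{\left(H \right)} = H^{2}$ ($V{\left(H \right)} = 0 + H^{2} = H^{2}$)
$\left(-23613 + K\right) \left(V{\left(146 \right)} + A{\left(h{\left(-5,-10 \right)} \right)}\right) = \left(-23613 + 42755\right) \left(146^{2} + \left(-3 - \frac{12}{-10}\right)^{2}\right) = 19142 \left(21316 + \left(-3 - - \frac{6}{5}\right)^{2}\right) = 19142 \left(21316 + \left(-3 + \frac{6}{5}\right)^{2}\right) = 19142 \left(21316 + \left(- \frac{9}{5}\right)^{2}\right) = 19142 \left(21316 + \frac{81}{25}\right) = 19142 \cdot \frac{532981}{25} = \frac{10202322302}{25}$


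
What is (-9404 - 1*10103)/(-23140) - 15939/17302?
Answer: -15659173/200184140 ≈ -0.078224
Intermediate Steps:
(-9404 - 1*10103)/(-23140) - 15939/17302 = (-9404 - 10103)*(-1/23140) - 15939*1/17302 = -19507*(-1/23140) - 15939/17302 = 19507/23140 - 15939/17302 = -15659173/200184140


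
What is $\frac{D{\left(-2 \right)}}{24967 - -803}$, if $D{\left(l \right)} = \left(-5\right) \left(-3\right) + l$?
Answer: $\frac{13}{25770} \approx 0.00050446$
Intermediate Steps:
$D{\left(l \right)} = 15 + l$
$\frac{D{\left(-2 \right)}}{24967 - -803} = \frac{15 - 2}{24967 - -803} = \frac{13}{24967 + 803} = \frac{13}{25770}$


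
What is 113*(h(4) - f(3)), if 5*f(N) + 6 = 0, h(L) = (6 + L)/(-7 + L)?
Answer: -3616/15 ≈ -241.07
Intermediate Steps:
h(L) = (6 + L)/(-7 + L)
f(N) = -6/5 (f(N) = -6/5 + (⅕)*0 = -6/5 + 0 = -6/5)
113*(h(4) - f(3)) = 113*((6 + 4)/(-7 + 4) - 1*(-6/5)) = 113*(10/(-3) + 6/5) = 113*(-⅓*10 + 6/5) = 113*(-10/3 + 6/5) = 113*(-32/15) = -3616/15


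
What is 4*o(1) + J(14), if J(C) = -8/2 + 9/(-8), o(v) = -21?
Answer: -713/8 ≈ -89.125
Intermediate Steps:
J(C) = -41/8 (J(C) = -8*½ + 9*(-⅛) = -4 - 9/8 = -41/8)
4*o(1) + J(14) = 4*(-21) - 41/8 = -84 - 41/8 = -713/8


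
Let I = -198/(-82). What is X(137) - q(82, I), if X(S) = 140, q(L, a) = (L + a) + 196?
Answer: -5757/41 ≈ -140.41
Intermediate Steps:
I = 99/41 (I = -198*(-1/82) = 99/41 ≈ 2.4146)
q(L, a) = 196 + L + a
X(137) - q(82, I) = 140 - (196 + 82 + 99/41) = 140 - 1*11497/41 = 140 - 11497/41 = -5757/41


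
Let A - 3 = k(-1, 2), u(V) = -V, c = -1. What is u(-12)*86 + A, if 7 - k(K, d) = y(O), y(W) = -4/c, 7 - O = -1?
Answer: 1038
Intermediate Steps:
O = 8 (O = 7 - 1*(-1) = 7 + 1 = 8)
y(W) = 4 (y(W) = -4/(-1) = -4*(-1) = 4)
k(K, d) = 3 (k(K, d) = 7 - 1*4 = 7 - 4 = 3)
A = 6 (A = 3 + 3 = 6)
u(-12)*86 + A = -1*(-12)*86 + 6 = 12*86 + 6 = 1032 + 6 = 1038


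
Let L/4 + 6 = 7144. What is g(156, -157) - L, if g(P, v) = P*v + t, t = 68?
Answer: -52976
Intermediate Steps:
g(P, v) = 68 + P*v (g(P, v) = P*v + 68 = 68 + P*v)
L = 28552 (L = -24 + 4*7144 = -24 + 28576 = 28552)
g(156, -157) - L = (68 + 156*(-157)) - 1*28552 = (68 - 24492) - 28552 = -24424 - 28552 = -52976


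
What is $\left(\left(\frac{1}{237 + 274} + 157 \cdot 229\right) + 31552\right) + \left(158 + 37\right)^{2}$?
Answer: $\frac{53925831}{511} \approx 1.0553 \cdot 10^{5}$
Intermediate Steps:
$\left(\left(\frac{1}{237 + 274} + 157 \cdot 229\right) + 31552\right) + \left(158 + 37\right)^{2} = \left(\left(\frac{1}{511} + 35953\right) + 31552\right) + 195^{2} = \left(\left(\frac{1}{511} + 35953\right) + 31552\right) + 38025 = \left(\frac{18371984}{511} + 31552\right) + 38025 = \frac{34495056}{511} + 38025 = \frac{53925831}{511}$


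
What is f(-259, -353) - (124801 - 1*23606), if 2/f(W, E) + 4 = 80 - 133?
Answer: -5768117/57 ≈ -1.0120e+5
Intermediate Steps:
f(W, E) = -2/57 (f(W, E) = 2/(-4 + (80 - 133)) = 2/(-4 - 53) = 2/(-57) = 2*(-1/57) = -2/57)
f(-259, -353) - (124801 - 1*23606) = -2/57 - (124801 - 1*23606) = -2/57 - (124801 - 23606) = -2/57 - 1*101195 = -2/57 - 101195 = -5768117/57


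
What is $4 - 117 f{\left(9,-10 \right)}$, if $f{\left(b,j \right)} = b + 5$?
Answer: $-1634$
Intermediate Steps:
$f{\left(b,j \right)} = 5 + b$
$4 - 117 f{\left(9,-10 \right)} = 4 - 117 \left(5 + 9\right) = 4 - 1638 = -1634$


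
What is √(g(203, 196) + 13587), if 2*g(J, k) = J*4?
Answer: √13993 ≈ 118.29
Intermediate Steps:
g(J, k) = 2*J (g(J, k) = (J*4)/2 = (4*J)/2 = 2*J)
√(g(203, 196) + 13587) = √(2*203 + 13587) = √(406 + 13587) = √13993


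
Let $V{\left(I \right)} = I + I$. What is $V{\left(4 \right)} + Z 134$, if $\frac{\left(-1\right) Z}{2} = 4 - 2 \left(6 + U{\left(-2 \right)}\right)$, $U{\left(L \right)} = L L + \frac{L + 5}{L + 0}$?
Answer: $3492$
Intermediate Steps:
$V{\left(I \right)} = 2 I$
$U{\left(L \right)} = L^{2} + \frac{5 + L}{L}$
$Z = 26$ ($Z = - 2 \left(4 - 2 \left(6 + \frac{5 - 2 + \left(-2\right)^{3}}{-2}\right)\right) = - 2 \left(4 - 2 \left(6 - \frac{5 - 2 - 8}{2}\right)\right) = - 2 \left(4 - 2 \left(6 - - \frac{5}{2}\right)\right) = - 2 \left(4 - 2 \left(6 + \frac{5}{2}\right)\right) = - 2 \left(4 - 17\right) = \left(-2\right) \left(-13\right) = 26$)
$V{\left(4 \right)} + Z 134 = 2 \cdot 4 + 26 \cdot 134 = 8 + 3484 = 3492$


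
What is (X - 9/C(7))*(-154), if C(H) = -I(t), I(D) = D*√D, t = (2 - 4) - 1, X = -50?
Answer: 7700 - 154*I*√3 ≈ 7700.0 - 266.74*I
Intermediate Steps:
t = -3 (t = -2 - 1 = -3)
I(D) = D^(3/2)
C(H) = 3*I*√3 (C(H) = -(-3)^(3/2) = -(-3)*I*√3 = 3*I*√3)
(X - 9/C(7))*(-154) = (-50 - 9/(3*I*√3))*(-154) = (-50 - 9*(-I*√3/9))*(-154) = (-50 - (-1)*I*√3)*(-154) = (-50 + I*√3)*(-154) = 7700 - 154*I*√3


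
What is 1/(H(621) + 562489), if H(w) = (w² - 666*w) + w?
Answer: 1/535165 ≈ 1.8686e-6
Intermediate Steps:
H(w) = w² - 665*w
1/(H(621) + 562489) = 1/(621*(-665 + 621) + 562489) = 1/(621*(-44) + 562489) = 1/(-27324 + 562489) = 1/535165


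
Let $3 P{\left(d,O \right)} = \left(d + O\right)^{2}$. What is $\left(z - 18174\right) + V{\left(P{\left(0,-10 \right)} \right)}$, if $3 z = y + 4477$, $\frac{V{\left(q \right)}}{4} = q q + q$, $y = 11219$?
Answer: $- \frac{75278}{9} \approx -8364.2$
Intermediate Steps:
$P{\left(d,O \right)} = \frac{\left(O + d\right)^{2}}{3}$ ($P{\left(d,O \right)} = \frac{\left(d + O\right)^{2}}{3} = \frac{\left(O + d\right)^{2}}{3}$)
$V{\left(q \right)} = 4 q + 4 q^{2}$ ($V{\left(q \right)} = 4 \left(q q + q\right) = 4 \left(q^{2} + q\right) = 4 \left(q + q^{2}\right) = 4 q + 4 q^{2}$)
$z = 5232$ ($z = \frac{11219 + 4477}{3} = \frac{1}{3} \cdot 15696 = 5232$)
$\left(z - 18174\right) + V{\left(P{\left(0,-10 \right)} \right)} = \left(5232 - 18174\right) + 4 \frac{\left(-10 + 0\right)^{2}}{3} \left(1 + \frac{\left(-10 + 0\right)^{2}}{3}\right) = -12942 + 4 \frac{\left(-10\right)^{2}}{3} \left(1 + \frac{\left(-10\right)^{2}}{3}\right) = -12942 + 4 \cdot \frac{1}{3} \cdot 100 \left(1 + \frac{1}{3} \cdot 100\right) = -12942 + 4 \cdot \frac{100}{3} \left(1 + \frac{100}{3}\right) = -12942 + 4 \cdot \frac{100}{3} \cdot \frac{103}{3} = -12942 + \frac{41200}{9} = - \frac{75278}{9}$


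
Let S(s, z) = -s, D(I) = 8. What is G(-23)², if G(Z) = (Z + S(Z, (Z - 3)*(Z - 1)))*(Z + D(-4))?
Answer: 0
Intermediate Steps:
G(Z) = 0 (G(Z) = (Z - Z)*(Z + 8) = 0*(8 + Z) = 0)
G(-23)² = 0² = 0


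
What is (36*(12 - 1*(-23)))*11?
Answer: 13860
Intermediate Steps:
(36*(12 - 1*(-23)))*11 = (36*(12 + 23))*11 = (36*35)*11 = 1260*11 = 13860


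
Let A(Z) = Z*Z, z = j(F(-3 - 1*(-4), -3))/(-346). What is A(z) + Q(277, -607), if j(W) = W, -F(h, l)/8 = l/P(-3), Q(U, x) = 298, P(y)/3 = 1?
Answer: 8918858/29929 ≈ 298.00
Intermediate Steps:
P(y) = 3 (P(y) = 3*1 = 3)
F(h, l) = -8*l/3
z = -4/173 (z = -8/3*(-3)/(-346) = 8*(-1/346) = -4/173 ≈ -0.023121)
A(Z) = Z²
A(z) + Q(277, -607) = (-4/173)² + 298 = 16/29929 + 298 = 8918858/29929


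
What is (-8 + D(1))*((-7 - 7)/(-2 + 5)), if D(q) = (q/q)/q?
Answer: 98/3 ≈ 32.667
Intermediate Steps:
D(q) = 1/q
(-8 + D(1))*((-7 - 7)/(-2 + 5)) = (-8 + 1/1)*((-7 - 7)/(-2 + 5)) = (-8 + 1)*(-14/3) = -(-98)/3 = -7*(-14/3) = 98/3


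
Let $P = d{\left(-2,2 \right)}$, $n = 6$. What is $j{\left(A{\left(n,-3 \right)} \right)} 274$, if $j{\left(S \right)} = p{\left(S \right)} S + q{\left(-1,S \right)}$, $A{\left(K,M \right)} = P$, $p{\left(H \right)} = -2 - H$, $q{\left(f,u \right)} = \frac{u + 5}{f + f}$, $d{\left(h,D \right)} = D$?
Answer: $-3151$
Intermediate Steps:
$q{\left(f,u \right)} = \frac{5 + u}{2 f}$
$P = 2$
$A{\left(K,M \right)} = 2$
$j{\left(S \right)} = - \frac{5}{2} - \frac{S}{2} + S \left(-2 - S\right)$ ($j{\left(S \right)} = \left(-2 - S\right) S + \frac{5 + S}{2 \left(-1\right)} = S \left(-2 - S\right) + \frac{1}{2} \left(-1\right) \left(5 + S\right) = S \left(-2 - S\right) - \left(\frac{5}{2} + \frac{S}{2}\right) = - \frac{5}{2} - \frac{S}{2} + S \left(-2 - S\right)$)
$j{\left(A{\left(n,-3 \right)} \right)} 274 = \left(- \frac{5}{2} - 1 - 2 \left(2 + 2\right)\right) 274 = \left(- \frac{5}{2} - 1 - 2 \cdot 4\right) 274 = \left(- \frac{5}{2} - 1 - 8\right) 274 = \left(- \frac{23}{2}\right) 274 = -3151$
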